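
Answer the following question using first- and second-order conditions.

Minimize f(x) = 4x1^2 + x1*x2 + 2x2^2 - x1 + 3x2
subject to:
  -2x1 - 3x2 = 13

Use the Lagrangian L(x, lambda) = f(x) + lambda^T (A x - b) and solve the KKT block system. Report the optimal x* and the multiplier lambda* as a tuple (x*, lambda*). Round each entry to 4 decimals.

Form the Lagrangian:
  L(x, lambda) = (1/2) x^T Q x + c^T x + lambda^T (A x - b)
Stationarity (grad_x L = 0): Q x + c + A^T lambda = 0.
Primal feasibility: A x = b.

This gives the KKT block system:
  [ Q   A^T ] [ x     ]   [-c ]
  [ A    0  ] [ lambda ] = [ b ]

Solving the linear system:
  x*      = (-0.5, -4)
  lambda* = (-4.5)
  f(x*)   = 23.5

x* = (-0.5, -4), lambda* = (-4.5)


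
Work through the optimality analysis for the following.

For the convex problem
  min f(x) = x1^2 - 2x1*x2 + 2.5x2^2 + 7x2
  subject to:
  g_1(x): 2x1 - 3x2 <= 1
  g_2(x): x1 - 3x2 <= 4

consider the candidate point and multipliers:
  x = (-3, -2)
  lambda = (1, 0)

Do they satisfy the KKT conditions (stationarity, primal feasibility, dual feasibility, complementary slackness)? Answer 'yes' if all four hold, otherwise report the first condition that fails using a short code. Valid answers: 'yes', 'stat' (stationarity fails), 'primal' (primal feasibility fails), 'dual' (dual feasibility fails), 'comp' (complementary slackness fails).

Gradient of f: grad f(x) = Q x + c = (-2, 3)
Constraint values g_i(x) = a_i^T x - b_i:
  g_1((-3, -2)) = -1
  g_2((-3, -2)) = -1
Stationarity residual: grad f(x) + sum_i lambda_i a_i = (0, 0)
  -> stationarity OK
Primal feasibility (all g_i <= 0): OK
Dual feasibility (all lambda_i >= 0): OK
Complementary slackness (lambda_i * g_i(x) = 0 for all i): FAILS

Verdict: the first failing condition is complementary_slackness -> comp.

comp


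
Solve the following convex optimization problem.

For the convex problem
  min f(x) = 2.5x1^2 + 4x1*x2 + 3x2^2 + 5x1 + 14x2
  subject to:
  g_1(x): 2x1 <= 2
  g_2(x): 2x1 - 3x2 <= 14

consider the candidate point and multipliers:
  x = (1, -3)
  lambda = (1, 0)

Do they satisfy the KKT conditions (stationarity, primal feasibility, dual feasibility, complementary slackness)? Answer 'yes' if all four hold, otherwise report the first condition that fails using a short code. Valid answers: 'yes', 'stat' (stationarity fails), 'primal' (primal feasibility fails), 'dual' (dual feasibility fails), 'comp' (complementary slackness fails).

Gradient of f: grad f(x) = Q x + c = (-2, 0)
Constraint values g_i(x) = a_i^T x - b_i:
  g_1((1, -3)) = 0
  g_2((1, -3)) = -3
Stationarity residual: grad f(x) + sum_i lambda_i a_i = (0, 0)
  -> stationarity OK
Primal feasibility (all g_i <= 0): OK
Dual feasibility (all lambda_i >= 0): OK
Complementary slackness (lambda_i * g_i(x) = 0 for all i): OK

Verdict: yes, KKT holds.

yes


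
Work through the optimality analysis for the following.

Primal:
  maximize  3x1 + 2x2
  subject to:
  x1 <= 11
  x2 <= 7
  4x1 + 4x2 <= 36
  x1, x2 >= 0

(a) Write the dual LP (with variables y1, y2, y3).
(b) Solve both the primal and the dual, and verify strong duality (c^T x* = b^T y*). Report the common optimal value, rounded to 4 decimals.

The standard primal-dual pair for 'max c^T x s.t. A x <= b, x >= 0' is:
  Dual:  min b^T y  s.t.  A^T y >= c,  y >= 0.

So the dual LP is:
  minimize  11y1 + 7y2 + 36y3
  subject to:
    y1 + 4y3 >= 3
    y2 + 4y3 >= 2
    y1, y2, y3 >= 0

Solving the primal: x* = (9, 0).
  primal value c^T x* = 27.
Solving the dual: y* = (0, 0, 0.75).
  dual value b^T y* = 27.
Strong duality: c^T x* = b^T y*. Confirmed.

27


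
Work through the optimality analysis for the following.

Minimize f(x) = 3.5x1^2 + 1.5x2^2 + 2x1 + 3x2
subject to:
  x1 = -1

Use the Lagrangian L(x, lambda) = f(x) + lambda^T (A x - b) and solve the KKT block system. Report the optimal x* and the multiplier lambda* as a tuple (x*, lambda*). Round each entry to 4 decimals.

Form the Lagrangian:
  L(x, lambda) = (1/2) x^T Q x + c^T x + lambda^T (A x - b)
Stationarity (grad_x L = 0): Q x + c + A^T lambda = 0.
Primal feasibility: A x = b.

This gives the KKT block system:
  [ Q   A^T ] [ x     ]   [-c ]
  [ A    0  ] [ lambda ] = [ b ]

Solving the linear system:
  x*      = (-1, -1)
  lambda* = (5)
  f(x*)   = 0

x* = (-1, -1), lambda* = (5)


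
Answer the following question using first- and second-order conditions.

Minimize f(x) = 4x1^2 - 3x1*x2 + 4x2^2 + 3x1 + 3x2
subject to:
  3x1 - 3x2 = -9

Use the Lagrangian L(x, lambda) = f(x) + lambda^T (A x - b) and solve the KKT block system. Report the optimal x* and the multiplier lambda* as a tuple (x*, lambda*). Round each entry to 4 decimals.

Form the Lagrangian:
  L(x, lambda) = (1/2) x^T Q x + c^T x + lambda^T (A x - b)
Stationarity (grad_x L = 0): Q x + c + A^T lambda = 0.
Primal feasibility: A x = b.

This gives the KKT block system:
  [ Q   A^T ] [ x     ]   [-c ]
  [ A    0  ] [ lambda ] = [ b ]

Solving the linear system:
  x*      = (-2.1, 0.9)
  lambda* = (5.5)
  f(x*)   = 22.95

x* = (-2.1, 0.9), lambda* = (5.5)


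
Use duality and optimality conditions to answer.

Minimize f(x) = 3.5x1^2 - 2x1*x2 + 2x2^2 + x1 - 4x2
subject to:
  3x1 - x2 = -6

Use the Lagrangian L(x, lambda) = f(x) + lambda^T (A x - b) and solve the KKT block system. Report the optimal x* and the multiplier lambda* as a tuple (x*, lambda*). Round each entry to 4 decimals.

Form the Lagrangian:
  L(x, lambda) = (1/2) x^T Q x + c^T x + lambda^T (A x - b)
Stationarity (grad_x L = 0): Q x + c + A^T lambda = 0.
Primal feasibility: A x = b.

This gives the KKT block system:
  [ Q   A^T ] [ x     ]   [-c ]
  [ A    0  ] [ lambda ] = [ b ]

Solving the linear system:
  x*      = (-1.5806, 1.2581)
  lambda* = (4.1935)
  f(x*)   = 9.2742

x* = (-1.5806, 1.2581), lambda* = (4.1935)


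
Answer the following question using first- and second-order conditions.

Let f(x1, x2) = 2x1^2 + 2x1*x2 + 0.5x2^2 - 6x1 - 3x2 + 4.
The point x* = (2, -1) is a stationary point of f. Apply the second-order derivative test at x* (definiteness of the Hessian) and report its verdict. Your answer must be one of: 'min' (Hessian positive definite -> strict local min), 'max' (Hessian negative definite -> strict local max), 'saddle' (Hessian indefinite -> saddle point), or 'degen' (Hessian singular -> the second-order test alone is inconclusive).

Compute the Hessian H = grad^2 f:
  H = [[4, 2], [2, 1]]
Verify stationarity: grad f(x*) = H x* + g = (0, 0).
Eigenvalues of H: 0, 5.
H has a zero eigenvalue (singular; positive semidefinite but not definite), so H is neither positive definite, negative definite, nor indefinite. The second-order test alone is inconclusive -> degen.
(Indeed, f is constant along the null direction of H through x*, so x* is not a strict local extremum.)

degen


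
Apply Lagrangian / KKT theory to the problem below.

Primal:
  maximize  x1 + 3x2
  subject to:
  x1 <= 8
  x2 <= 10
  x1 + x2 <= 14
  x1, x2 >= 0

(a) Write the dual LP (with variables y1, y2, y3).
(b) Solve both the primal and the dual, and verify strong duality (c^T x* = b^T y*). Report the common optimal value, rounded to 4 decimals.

The standard primal-dual pair for 'max c^T x s.t. A x <= b, x >= 0' is:
  Dual:  min b^T y  s.t.  A^T y >= c,  y >= 0.

So the dual LP is:
  minimize  8y1 + 10y2 + 14y3
  subject to:
    y1 + y3 >= 1
    y2 + y3 >= 3
    y1, y2, y3 >= 0

Solving the primal: x* = (4, 10).
  primal value c^T x* = 34.
Solving the dual: y* = (0, 2, 1).
  dual value b^T y* = 34.
Strong duality: c^T x* = b^T y*. Confirmed.

34


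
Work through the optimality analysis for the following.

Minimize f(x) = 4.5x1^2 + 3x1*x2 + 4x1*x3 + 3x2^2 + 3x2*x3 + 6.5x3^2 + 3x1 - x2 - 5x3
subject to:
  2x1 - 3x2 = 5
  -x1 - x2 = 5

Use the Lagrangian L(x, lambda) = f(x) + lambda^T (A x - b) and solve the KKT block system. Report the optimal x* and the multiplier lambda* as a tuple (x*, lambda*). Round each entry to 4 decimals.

Form the Lagrangian:
  L(x, lambda) = (1/2) x^T Q x + c^T x + lambda^T (A x - b)
Stationarity (grad_x L = 0): Q x + c + A^T lambda = 0.
Primal feasibility: A x = b.

This gives the KKT block system:
  [ Q   A^T ] [ x     ]   [-c ]
  [ A    0  ] [ lambda ] = [ b ]

Solving the linear system:
  x*      = (-2, -3, 1.6923)
  lambda* = (-0.5385, -18.3077)
  f(x*)   = 41.3846

x* = (-2, -3, 1.6923), lambda* = (-0.5385, -18.3077)


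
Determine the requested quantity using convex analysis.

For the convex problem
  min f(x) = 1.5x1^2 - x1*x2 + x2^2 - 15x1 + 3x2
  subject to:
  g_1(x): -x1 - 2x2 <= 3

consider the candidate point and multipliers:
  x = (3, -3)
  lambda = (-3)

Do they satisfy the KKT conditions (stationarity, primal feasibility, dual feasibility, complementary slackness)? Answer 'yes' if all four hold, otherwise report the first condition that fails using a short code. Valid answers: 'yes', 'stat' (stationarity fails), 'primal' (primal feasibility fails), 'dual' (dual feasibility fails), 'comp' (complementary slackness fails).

Gradient of f: grad f(x) = Q x + c = (-3, -6)
Constraint values g_i(x) = a_i^T x - b_i:
  g_1((3, -3)) = 0
Stationarity residual: grad f(x) + sum_i lambda_i a_i = (0, 0)
  -> stationarity OK
Primal feasibility (all g_i <= 0): OK
Dual feasibility (all lambda_i >= 0): FAILS
Complementary slackness (lambda_i * g_i(x) = 0 for all i): OK

Verdict: the first failing condition is dual_feasibility -> dual.

dual


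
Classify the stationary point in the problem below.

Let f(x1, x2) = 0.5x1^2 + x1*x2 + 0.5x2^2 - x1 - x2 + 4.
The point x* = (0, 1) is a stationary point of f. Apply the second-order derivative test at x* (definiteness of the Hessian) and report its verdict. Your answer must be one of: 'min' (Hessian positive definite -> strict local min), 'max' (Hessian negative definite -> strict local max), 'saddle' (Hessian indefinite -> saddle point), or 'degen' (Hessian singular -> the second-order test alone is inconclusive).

Compute the Hessian H = grad^2 f:
  H = [[1, 1], [1, 1]]
Verify stationarity: grad f(x*) = H x* + g = (0, 0).
Eigenvalues of H: 0, 2.
H has a zero eigenvalue (singular; positive semidefinite but not definite), so H is neither positive definite, negative definite, nor indefinite. The second-order test alone is inconclusive -> degen.
(Indeed, f is constant along the null direction of H through x*, so x* is not a strict local extremum.)

degen


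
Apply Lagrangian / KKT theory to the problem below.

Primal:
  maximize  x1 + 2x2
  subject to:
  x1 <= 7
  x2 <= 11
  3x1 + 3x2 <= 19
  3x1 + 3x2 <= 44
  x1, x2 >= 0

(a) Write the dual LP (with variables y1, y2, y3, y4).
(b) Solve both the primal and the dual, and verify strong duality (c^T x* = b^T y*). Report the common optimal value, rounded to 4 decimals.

The standard primal-dual pair for 'max c^T x s.t. A x <= b, x >= 0' is:
  Dual:  min b^T y  s.t.  A^T y >= c,  y >= 0.

So the dual LP is:
  minimize  7y1 + 11y2 + 19y3 + 44y4
  subject to:
    y1 + 3y3 + 3y4 >= 1
    y2 + 3y3 + 3y4 >= 2
    y1, y2, y3, y4 >= 0

Solving the primal: x* = (0, 6.3333).
  primal value c^T x* = 12.6667.
Solving the dual: y* = (0, 0, 0.6667, 0).
  dual value b^T y* = 12.6667.
Strong duality: c^T x* = b^T y*. Confirmed.

12.6667


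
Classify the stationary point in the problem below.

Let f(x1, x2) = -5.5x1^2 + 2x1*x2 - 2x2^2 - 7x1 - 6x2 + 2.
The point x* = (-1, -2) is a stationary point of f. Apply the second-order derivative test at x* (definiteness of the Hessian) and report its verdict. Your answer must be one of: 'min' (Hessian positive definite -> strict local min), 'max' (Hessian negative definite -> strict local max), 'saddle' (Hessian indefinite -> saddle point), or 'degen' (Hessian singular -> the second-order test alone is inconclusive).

Compute the Hessian H = grad^2 f:
  H = [[-11, 2], [2, -4]]
Verify stationarity: grad f(x*) = H x* + g = (0, 0).
Eigenvalues of H: -11.5311, -3.4689.
Both eigenvalues < 0, so H is negative definite -> x* is a strict local max.

max


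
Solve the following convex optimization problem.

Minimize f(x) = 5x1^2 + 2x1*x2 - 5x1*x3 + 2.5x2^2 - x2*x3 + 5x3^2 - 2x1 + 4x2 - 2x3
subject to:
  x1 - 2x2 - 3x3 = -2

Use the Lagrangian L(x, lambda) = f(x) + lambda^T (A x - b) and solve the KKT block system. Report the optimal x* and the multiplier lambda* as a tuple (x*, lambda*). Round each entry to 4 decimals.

Form the Lagrangian:
  L(x, lambda) = (1/2) x^T Q x + c^T x + lambda^T (A x - b)
Stationarity (grad_x L = 0): Q x + c + A^T lambda = 0.
Primal feasibility: A x = b.

This gives the KKT block system:
  [ Q   A^T ] [ x     ]   [-c ]
  [ A    0  ] [ lambda ] = [ b ]

Solving the linear system:
  x*      = (0.5431, -0.1606, 0.9547)
  lambda* = (1.6642)
  f(x*)   = -0.1547

x* = (0.5431, -0.1606, 0.9547), lambda* = (1.6642)


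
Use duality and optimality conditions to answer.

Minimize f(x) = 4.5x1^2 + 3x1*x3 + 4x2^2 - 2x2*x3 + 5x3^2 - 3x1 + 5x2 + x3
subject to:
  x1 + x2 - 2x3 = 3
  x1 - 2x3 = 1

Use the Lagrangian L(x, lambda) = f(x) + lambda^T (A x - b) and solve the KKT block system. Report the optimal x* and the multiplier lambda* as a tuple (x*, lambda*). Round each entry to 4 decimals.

Form the Lagrangian:
  L(x, lambda) = (1/2) x^T Q x + c^T x + lambda^T (A x - b)
Stationarity (grad_x L = 0): Q x + c + A^T lambda = 0.
Primal feasibility: A x = b.

This gives the KKT block system:
  [ Q   A^T ] [ x     ]   [-c ]
  [ A    0  ] [ lambda ] = [ b ]

Solving the linear system:
  x*      = (0.5862, 2, -0.2069)
  lambda* = (-21.4138, 19.7586)
  f(x*)   = 26.2586

x* = (0.5862, 2, -0.2069), lambda* = (-21.4138, 19.7586)


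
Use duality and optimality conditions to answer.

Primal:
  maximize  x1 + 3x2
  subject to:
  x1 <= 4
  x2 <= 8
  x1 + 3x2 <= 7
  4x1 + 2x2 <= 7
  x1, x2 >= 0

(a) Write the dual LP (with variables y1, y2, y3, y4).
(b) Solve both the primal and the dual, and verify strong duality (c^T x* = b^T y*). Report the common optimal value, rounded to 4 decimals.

The standard primal-dual pair for 'max c^T x s.t. A x <= b, x >= 0' is:
  Dual:  min b^T y  s.t.  A^T y >= c,  y >= 0.

So the dual LP is:
  minimize  4y1 + 8y2 + 7y3 + 7y4
  subject to:
    y1 + y3 + 4y4 >= 1
    y2 + 3y3 + 2y4 >= 3
    y1, y2, y3, y4 >= 0

Solving the primal: x* = (0.7, 2.1).
  primal value c^T x* = 7.
Solving the dual: y* = (0, 0, 1, 0).
  dual value b^T y* = 7.
Strong duality: c^T x* = b^T y*. Confirmed.

7


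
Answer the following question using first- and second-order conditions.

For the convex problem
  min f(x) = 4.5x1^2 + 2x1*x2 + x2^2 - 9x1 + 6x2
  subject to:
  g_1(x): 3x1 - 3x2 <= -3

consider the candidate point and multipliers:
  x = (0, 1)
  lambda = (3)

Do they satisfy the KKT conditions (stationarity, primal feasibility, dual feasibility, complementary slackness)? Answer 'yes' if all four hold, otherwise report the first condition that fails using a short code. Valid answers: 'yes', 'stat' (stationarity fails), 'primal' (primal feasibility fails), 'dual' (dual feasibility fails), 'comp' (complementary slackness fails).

Gradient of f: grad f(x) = Q x + c = (-7, 8)
Constraint values g_i(x) = a_i^T x - b_i:
  g_1((0, 1)) = 0
Stationarity residual: grad f(x) + sum_i lambda_i a_i = (2, -1)
  -> stationarity FAILS
Primal feasibility (all g_i <= 0): OK
Dual feasibility (all lambda_i >= 0): OK
Complementary slackness (lambda_i * g_i(x) = 0 for all i): OK

Verdict: the first failing condition is stationarity -> stat.

stat


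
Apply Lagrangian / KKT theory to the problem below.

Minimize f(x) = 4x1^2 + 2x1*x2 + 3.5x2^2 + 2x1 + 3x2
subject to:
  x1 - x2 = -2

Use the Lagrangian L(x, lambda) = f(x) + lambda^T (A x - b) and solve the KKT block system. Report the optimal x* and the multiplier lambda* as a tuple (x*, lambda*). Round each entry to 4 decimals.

Form the Lagrangian:
  L(x, lambda) = (1/2) x^T Q x + c^T x + lambda^T (A x - b)
Stationarity (grad_x L = 0): Q x + c + A^T lambda = 0.
Primal feasibility: A x = b.

This gives the KKT block system:
  [ Q   A^T ] [ x     ]   [-c ]
  [ A    0  ] [ lambda ] = [ b ]

Solving the linear system:
  x*      = (-1.2105, 0.7895)
  lambda* = (6.1053)
  f(x*)   = 6.0789

x* = (-1.2105, 0.7895), lambda* = (6.1053)


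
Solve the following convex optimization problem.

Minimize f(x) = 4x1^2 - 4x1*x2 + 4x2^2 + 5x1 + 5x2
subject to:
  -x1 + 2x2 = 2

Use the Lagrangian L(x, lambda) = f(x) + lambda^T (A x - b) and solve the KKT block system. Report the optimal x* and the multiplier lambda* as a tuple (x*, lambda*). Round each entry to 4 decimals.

Form the Lagrangian:
  L(x, lambda) = (1/2) x^T Q x + c^T x + lambda^T (A x - b)
Stationarity (grad_x L = 0): Q x + c + A^T lambda = 0.
Primal feasibility: A x = b.

This gives the KKT block system:
  [ Q   A^T ] [ x     ]   [-c ]
  [ A    0  ] [ lambda ] = [ b ]

Solving the linear system:
  x*      = (-1.25, 0.375)
  lambda* = (-6.5)
  f(x*)   = 4.3125

x* = (-1.25, 0.375), lambda* = (-6.5)


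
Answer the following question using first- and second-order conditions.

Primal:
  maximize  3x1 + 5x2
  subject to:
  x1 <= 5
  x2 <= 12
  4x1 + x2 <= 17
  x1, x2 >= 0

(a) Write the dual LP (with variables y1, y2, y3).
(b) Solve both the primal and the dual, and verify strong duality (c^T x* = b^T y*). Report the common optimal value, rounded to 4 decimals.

The standard primal-dual pair for 'max c^T x s.t. A x <= b, x >= 0' is:
  Dual:  min b^T y  s.t.  A^T y >= c,  y >= 0.

So the dual LP is:
  minimize  5y1 + 12y2 + 17y3
  subject to:
    y1 + 4y3 >= 3
    y2 + y3 >= 5
    y1, y2, y3 >= 0

Solving the primal: x* = (1.25, 12).
  primal value c^T x* = 63.75.
Solving the dual: y* = (0, 4.25, 0.75).
  dual value b^T y* = 63.75.
Strong duality: c^T x* = b^T y*. Confirmed.

63.75


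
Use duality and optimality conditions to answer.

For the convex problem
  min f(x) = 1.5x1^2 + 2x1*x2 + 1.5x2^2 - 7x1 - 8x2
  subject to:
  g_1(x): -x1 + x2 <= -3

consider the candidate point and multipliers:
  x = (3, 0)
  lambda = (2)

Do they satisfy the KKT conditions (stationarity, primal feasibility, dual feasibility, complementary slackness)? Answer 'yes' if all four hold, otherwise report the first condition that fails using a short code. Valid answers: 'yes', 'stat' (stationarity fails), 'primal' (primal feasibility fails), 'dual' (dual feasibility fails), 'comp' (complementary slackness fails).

Gradient of f: grad f(x) = Q x + c = (2, -2)
Constraint values g_i(x) = a_i^T x - b_i:
  g_1((3, 0)) = 0
Stationarity residual: grad f(x) + sum_i lambda_i a_i = (0, 0)
  -> stationarity OK
Primal feasibility (all g_i <= 0): OK
Dual feasibility (all lambda_i >= 0): OK
Complementary slackness (lambda_i * g_i(x) = 0 for all i): OK

Verdict: yes, KKT holds.

yes


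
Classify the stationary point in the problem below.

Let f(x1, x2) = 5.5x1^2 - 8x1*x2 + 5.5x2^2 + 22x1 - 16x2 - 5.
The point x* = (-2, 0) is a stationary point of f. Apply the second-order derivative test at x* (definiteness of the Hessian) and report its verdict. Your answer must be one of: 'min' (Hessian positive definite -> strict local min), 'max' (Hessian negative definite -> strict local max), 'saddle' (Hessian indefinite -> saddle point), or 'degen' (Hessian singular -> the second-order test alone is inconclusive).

Compute the Hessian H = grad^2 f:
  H = [[11, -8], [-8, 11]]
Verify stationarity: grad f(x*) = H x* + g = (0, 0).
Eigenvalues of H: 3, 19.
Both eigenvalues > 0, so H is positive definite -> x* is a strict local min.

min


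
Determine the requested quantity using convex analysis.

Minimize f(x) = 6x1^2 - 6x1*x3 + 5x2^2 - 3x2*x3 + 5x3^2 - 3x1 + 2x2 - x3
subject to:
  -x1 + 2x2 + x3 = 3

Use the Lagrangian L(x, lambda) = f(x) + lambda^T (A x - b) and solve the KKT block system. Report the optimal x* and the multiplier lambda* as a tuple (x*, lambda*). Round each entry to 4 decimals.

Form the Lagrangian:
  L(x, lambda) = (1/2) x^T Q x + c^T x + lambda^T (A x - b)
Stationarity (grad_x L = 0): Q x + c + A^T lambda = 0.
Primal feasibility: A x = b.

This gives the KKT block system:
  [ Q   A^T ] [ x     ]   [-c ]
  [ A    0  ] [ lambda ] = [ b ]

Solving the linear system:
  x*      = (0.4389, 1.1263, 1.1864)
  lambda* = (-4.8517)
  f(x*)   = 7.1523

x* = (0.4389, 1.1263, 1.1864), lambda* = (-4.8517)


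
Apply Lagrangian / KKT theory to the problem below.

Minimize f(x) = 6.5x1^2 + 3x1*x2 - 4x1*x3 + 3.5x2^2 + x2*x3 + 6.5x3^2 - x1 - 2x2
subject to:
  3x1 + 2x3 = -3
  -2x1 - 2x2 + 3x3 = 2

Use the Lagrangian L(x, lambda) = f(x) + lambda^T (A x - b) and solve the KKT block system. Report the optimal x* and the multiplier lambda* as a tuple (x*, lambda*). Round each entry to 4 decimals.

Form the Lagrangian:
  L(x, lambda) = (1/2) x^T Q x + c^T x + lambda^T (A x - b)
Stationarity (grad_x L = 0): Q x + c + A^T lambda = 0.
Primal feasibility: A x = b.

This gives the KKT block system:
  [ Q   A^T ] [ x     ]   [-c ]
  [ A    0  ] [ lambda ] = [ b ]

Solving the linear system:
  x*      = (-0.9683, -0.1029, -0.0475)
  lambda* = (2.6781, -2.8364)
  f(x*)   = 7.4406

x* = (-0.9683, -0.1029, -0.0475), lambda* = (2.6781, -2.8364)


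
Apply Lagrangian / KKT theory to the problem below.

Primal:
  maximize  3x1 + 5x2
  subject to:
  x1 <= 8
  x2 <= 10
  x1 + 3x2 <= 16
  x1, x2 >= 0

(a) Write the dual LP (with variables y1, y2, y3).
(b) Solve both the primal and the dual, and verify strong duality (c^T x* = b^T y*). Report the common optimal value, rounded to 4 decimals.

The standard primal-dual pair for 'max c^T x s.t. A x <= b, x >= 0' is:
  Dual:  min b^T y  s.t.  A^T y >= c,  y >= 0.

So the dual LP is:
  minimize  8y1 + 10y2 + 16y3
  subject to:
    y1 + y3 >= 3
    y2 + 3y3 >= 5
    y1, y2, y3 >= 0

Solving the primal: x* = (8, 2.6667).
  primal value c^T x* = 37.3333.
Solving the dual: y* = (1.3333, 0, 1.6667).
  dual value b^T y* = 37.3333.
Strong duality: c^T x* = b^T y*. Confirmed.

37.3333


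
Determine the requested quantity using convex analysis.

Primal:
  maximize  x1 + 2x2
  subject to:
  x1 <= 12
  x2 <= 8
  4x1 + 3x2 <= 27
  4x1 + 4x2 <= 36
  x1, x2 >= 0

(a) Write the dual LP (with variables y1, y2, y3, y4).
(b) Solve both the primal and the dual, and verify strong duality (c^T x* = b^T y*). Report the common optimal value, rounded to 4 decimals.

The standard primal-dual pair for 'max c^T x s.t. A x <= b, x >= 0' is:
  Dual:  min b^T y  s.t.  A^T y >= c,  y >= 0.

So the dual LP is:
  minimize  12y1 + 8y2 + 27y3 + 36y4
  subject to:
    y1 + 4y3 + 4y4 >= 1
    y2 + 3y3 + 4y4 >= 2
    y1, y2, y3, y4 >= 0

Solving the primal: x* = (0.75, 8).
  primal value c^T x* = 16.75.
Solving the dual: y* = (0, 1.25, 0.25, 0).
  dual value b^T y* = 16.75.
Strong duality: c^T x* = b^T y*. Confirmed.

16.75


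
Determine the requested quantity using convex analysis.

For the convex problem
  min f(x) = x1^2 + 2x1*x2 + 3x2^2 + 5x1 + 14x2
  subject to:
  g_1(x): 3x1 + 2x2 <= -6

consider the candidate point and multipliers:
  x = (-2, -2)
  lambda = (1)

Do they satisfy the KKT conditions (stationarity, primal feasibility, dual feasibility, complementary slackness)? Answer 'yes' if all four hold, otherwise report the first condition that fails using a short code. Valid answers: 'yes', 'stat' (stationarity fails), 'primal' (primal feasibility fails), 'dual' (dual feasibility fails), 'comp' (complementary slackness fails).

Gradient of f: grad f(x) = Q x + c = (-3, -2)
Constraint values g_i(x) = a_i^T x - b_i:
  g_1((-2, -2)) = -4
Stationarity residual: grad f(x) + sum_i lambda_i a_i = (0, 0)
  -> stationarity OK
Primal feasibility (all g_i <= 0): OK
Dual feasibility (all lambda_i >= 0): OK
Complementary slackness (lambda_i * g_i(x) = 0 for all i): FAILS

Verdict: the first failing condition is complementary_slackness -> comp.

comp


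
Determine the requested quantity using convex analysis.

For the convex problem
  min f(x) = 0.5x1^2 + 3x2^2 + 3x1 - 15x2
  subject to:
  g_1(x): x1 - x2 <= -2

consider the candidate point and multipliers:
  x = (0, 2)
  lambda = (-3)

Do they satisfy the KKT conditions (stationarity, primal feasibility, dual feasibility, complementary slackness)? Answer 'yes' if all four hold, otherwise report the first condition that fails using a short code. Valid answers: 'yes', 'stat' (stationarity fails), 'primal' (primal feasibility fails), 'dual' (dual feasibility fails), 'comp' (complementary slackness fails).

Gradient of f: grad f(x) = Q x + c = (3, -3)
Constraint values g_i(x) = a_i^T x - b_i:
  g_1((0, 2)) = 0
Stationarity residual: grad f(x) + sum_i lambda_i a_i = (0, 0)
  -> stationarity OK
Primal feasibility (all g_i <= 0): OK
Dual feasibility (all lambda_i >= 0): FAILS
Complementary slackness (lambda_i * g_i(x) = 0 for all i): OK

Verdict: the first failing condition is dual_feasibility -> dual.

dual


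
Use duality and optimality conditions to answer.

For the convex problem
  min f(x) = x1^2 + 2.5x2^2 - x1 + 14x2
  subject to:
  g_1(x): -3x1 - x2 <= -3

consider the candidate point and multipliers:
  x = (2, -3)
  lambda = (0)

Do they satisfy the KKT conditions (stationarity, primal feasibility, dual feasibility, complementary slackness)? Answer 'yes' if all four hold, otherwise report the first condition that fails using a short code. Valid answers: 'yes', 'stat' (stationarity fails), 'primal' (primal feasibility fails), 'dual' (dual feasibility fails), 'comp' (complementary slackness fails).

Gradient of f: grad f(x) = Q x + c = (3, -1)
Constraint values g_i(x) = a_i^T x - b_i:
  g_1((2, -3)) = 0
Stationarity residual: grad f(x) + sum_i lambda_i a_i = (3, -1)
  -> stationarity FAILS
Primal feasibility (all g_i <= 0): OK
Dual feasibility (all lambda_i >= 0): OK
Complementary slackness (lambda_i * g_i(x) = 0 for all i): OK

Verdict: the first failing condition is stationarity -> stat.

stat


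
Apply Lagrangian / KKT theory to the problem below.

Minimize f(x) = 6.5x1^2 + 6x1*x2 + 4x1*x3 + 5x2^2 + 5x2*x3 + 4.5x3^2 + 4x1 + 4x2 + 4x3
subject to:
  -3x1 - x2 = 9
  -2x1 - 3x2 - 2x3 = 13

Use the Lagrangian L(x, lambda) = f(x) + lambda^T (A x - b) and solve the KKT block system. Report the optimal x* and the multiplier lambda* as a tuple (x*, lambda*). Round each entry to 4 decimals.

Form the Lagrangian:
  L(x, lambda) = (1/2) x^T Q x + c^T x + lambda^T (A x - b)
Stationarity (grad_x L = 0): Q x + c + A^T lambda = 0.
Primal feasibility: A x = b.

This gives the KKT block system:
  [ Q   A^T ] [ x     ]   [-c ]
  [ A    0  ] [ lambda ] = [ b ]

Solving the linear system:
  x*      = (-2.0748, -2.7756, -0.2618)
  lambda* = (-6.7132, -10.2668)
  f(x*)   = 86.7195

x* = (-2.0748, -2.7756, -0.2618), lambda* = (-6.7132, -10.2668)


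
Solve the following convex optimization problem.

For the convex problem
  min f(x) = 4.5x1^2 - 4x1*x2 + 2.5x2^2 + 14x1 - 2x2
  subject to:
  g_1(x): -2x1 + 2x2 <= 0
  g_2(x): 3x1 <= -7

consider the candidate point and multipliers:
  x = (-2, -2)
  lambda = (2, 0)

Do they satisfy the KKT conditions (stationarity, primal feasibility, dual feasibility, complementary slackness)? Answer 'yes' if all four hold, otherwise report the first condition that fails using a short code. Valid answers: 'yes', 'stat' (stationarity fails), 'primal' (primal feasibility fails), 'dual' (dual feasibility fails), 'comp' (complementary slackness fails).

Gradient of f: grad f(x) = Q x + c = (4, -4)
Constraint values g_i(x) = a_i^T x - b_i:
  g_1((-2, -2)) = 0
  g_2((-2, -2)) = 1
Stationarity residual: grad f(x) + sum_i lambda_i a_i = (0, 0)
  -> stationarity OK
Primal feasibility (all g_i <= 0): FAILS
Dual feasibility (all lambda_i >= 0): OK
Complementary slackness (lambda_i * g_i(x) = 0 for all i): OK

Verdict: the first failing condition is primal_feasibility -> primal.

primal


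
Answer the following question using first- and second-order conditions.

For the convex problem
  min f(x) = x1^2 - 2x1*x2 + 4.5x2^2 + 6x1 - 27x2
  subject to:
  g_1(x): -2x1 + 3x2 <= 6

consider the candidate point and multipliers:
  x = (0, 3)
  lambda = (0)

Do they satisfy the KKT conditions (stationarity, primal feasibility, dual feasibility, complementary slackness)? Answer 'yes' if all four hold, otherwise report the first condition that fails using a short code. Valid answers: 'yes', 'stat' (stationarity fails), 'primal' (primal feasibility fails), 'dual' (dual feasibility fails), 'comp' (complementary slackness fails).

Gradient of f: grad f(x) = Q x + c = (0, 0)
Constraint values g_i(x) = a_i^T x - b_i:
  g_1((0, 3)) = 3
Stationarity residual: grad f(x) + sum_i lambda_i a_i = (0, 0)
  -> stationarity OK
Primal feasibility (all g_i <= 0): FAILS
Dual feasibility (all lambda_i >= 0): OK
Complementary slackness (lambda_i * g_i(x) = 0 for all i): OK

Verdict: the first failing condition is primal_feasibility -> primal.

primal


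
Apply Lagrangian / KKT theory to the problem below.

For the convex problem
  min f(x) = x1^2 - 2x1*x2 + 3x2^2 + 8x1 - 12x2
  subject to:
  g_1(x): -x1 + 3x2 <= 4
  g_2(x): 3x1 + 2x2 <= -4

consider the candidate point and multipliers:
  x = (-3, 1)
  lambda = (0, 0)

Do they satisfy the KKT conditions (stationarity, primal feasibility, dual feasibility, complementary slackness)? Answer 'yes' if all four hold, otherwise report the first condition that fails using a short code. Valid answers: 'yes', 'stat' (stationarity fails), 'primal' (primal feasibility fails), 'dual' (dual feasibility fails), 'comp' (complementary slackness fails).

Gradient of f: grad f(x) = Q x + c = (0, 0)
Constraint values g_i(x) = a_i^T x - b_i:
  g_1((-3, 1)) = 2
  g_2((-3, 1)) = -3
Stationarity residual: grad f(x) + sum_i lambda_i a_i = (0, 0)
  -> stationarity OK
Primal feasibility (all g_i <= 0): FAILS
Dual feasibility (all lambda_i >= 0): OK
Complementary slackness (lambda_i * g_i(x) = 0 for all i): OK

Verdict: the first failing condition is primal_feasibility -> primal.

primal


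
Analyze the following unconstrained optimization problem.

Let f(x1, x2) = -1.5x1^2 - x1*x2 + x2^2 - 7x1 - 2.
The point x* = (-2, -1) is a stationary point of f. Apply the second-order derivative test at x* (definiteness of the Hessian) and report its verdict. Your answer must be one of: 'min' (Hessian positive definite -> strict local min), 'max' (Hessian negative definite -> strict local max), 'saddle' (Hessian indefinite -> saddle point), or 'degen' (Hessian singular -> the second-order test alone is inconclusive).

Compute the Hessian H = grad^2 f:
  H = [[-3, -1], [-1, 2]]
Verify stationarity: grad f(x*) = H x* + g = (0, 0).
Eigenvalues of H: -3.1926, 2.1926.
Eigenvalues have mixed signs, so H is indefinite -> x* is a saddle point.

saddle


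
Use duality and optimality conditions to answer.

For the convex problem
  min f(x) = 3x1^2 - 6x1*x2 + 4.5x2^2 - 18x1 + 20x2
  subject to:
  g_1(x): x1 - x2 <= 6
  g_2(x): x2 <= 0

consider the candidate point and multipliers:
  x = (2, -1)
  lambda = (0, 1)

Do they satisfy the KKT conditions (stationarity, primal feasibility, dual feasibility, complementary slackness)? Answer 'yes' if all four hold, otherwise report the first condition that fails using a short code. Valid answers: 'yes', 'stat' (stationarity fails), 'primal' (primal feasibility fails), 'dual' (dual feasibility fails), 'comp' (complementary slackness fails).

Gradient of f: grad f(x) = Q x + c = (0, -1)
Constraint values g_i(x) = a_i^T x - b_i:
  g_1((2, -1)) = -3
  g_2((2, -1)) = -1
Stationarity residual: grad f(x) + sum_i lambda_i a_i = (0, 0)
  -> stationarity OK
Primal feasibility (all g_i <= 0): OK
Dual feasibility (all lambda_i >= 0): OK
Complementary slackness (lambda_i * g_i(x) = 0 for all i): FAILS

Verdict: the first failing condition is complementary_slackness -> comp.

comp


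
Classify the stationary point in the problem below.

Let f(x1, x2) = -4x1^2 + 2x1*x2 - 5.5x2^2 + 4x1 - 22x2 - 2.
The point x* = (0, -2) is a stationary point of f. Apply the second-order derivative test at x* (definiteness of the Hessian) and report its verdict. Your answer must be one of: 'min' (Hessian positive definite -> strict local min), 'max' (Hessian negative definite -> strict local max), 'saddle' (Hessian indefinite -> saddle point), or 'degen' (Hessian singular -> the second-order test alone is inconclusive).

Compute the Hessian H = grad^2 f:
  H = [[-8, 2], [2, -11]]
Verify stationarity: grad f(x*) = H x* + g = (0, 0).
Eigenvalues of H: -12, -7.
Both eigenvalues < 0, so H is negative definite -> x* is a strict local max.

max


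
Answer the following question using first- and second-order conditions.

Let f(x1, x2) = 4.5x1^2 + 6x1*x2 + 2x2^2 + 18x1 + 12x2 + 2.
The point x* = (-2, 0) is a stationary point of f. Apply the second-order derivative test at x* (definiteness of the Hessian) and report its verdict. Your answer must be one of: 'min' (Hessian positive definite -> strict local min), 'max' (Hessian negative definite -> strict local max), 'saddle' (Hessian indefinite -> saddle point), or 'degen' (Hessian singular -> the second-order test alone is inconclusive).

Compute the Hessian H = grad^2 f:
  H = [[9, 6], [6, 4]]
Verify stationarity: grad f(x*) = H x* + g = (0, 0).
Eigenvalues of H: 0, 13.
H has a zero eigenvalue (singular; positive semidefinite but not definite), so H is neither positive definite, negative definite, nor indefinite. The second-order test alone is inconclusive -> degen.
(Indeed, f is constant along the null direction of H through x*, so x* is not a strict local extremum.)

degen


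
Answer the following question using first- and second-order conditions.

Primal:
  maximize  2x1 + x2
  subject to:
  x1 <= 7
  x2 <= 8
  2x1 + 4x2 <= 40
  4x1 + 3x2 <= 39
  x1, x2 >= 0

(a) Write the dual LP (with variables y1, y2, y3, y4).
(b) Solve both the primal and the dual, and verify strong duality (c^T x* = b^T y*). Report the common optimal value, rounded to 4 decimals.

The standard primal-dual pair for 'max c^T x s.t. A x <= b, x >= 0' is:
  Dual:  min b^T y  s.t.  A^T y >= c,  y >= 0.

So the dual LP is:
  minimize  7y1 + 8y2 + 40y3 + 39y4
  subject to:
    y1 + 2y3 + 4y4 >= 2
    y2 + 4y3 + 3y4 >= 1
    y1, y2, y3, y4 >= 0

Solving the primal: x* = (7, 3.6667).
  primal value c^T x* = 17.6667.
Solving the dual: y* = (0.6667, 0, 0, 0.3333).
  dual value b^T y* = 17.6667.
Strong duality: c^T x* = b^T y*. Confirmed.

17.6667


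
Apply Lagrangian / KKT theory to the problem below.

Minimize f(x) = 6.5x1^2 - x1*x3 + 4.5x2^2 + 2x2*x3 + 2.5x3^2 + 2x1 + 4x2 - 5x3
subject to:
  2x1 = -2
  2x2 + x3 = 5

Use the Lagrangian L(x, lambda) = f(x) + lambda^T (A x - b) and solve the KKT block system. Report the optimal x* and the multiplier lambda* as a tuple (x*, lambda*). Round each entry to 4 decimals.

Form the Lagrangian:
  L(x, lambda) = (1/2) x^T Q x + c^T x + lambda^T (A x - b)
Stationarity (grad_x L = 0): Q x + c + A^T lambda = 0.
Primal feasibility: A x = b.

This gives the KKT block system:
  [ Q   A^T ] [ x     ]   [-c ]
  [ A    0  ] [ lambda ] = [ b ]

Solving the linear system:
  x*      = (-1, 1.3333, 2.3333)
  lambda* = (6.6667, -10.3333)
  f(x*)   = 28.3333

x* = (-1, 1.3333, 2.3333), lambda* = (6.6667, -10.3333)


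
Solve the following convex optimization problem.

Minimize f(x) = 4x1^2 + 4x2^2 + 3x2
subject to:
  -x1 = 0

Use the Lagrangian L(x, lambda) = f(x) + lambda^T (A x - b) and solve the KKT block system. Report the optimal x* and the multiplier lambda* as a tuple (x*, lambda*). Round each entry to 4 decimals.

Form the Lagrangian:
  L(x, lambda) = (1/2) x^T Q x + c^T x + lambda^T (A x - b)
Stationarity (grad_x L = 0): Q x + c + A^T lambda = 0.
Primal feasibility: A x = b.

This gives the KKT block system:
  [ Q   A^T ] [ x     ]   [-c ]
  [ A    0  ] [ lambda ] = [ b ]

Solving the linear system:
  x*      = (0, -0.375)
  lambda* = (0)
  f(x*)   = -0.5625

x* = (0, -0.375), lambda* = (0)


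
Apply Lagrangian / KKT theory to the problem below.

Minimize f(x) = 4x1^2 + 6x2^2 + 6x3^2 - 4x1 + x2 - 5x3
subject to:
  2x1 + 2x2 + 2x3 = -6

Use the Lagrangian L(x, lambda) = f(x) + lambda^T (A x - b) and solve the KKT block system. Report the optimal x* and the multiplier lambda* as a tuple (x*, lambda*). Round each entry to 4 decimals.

Form the Lagrangian:
  L(x, lambda) = (1/2) x^T Q x + c^T x + lambda^T (A x - b)
Stationarity (grad_x L = 0): Q x + c + A^T lambda = 0.
Primal feasibility: A x = b.

This gives the KKT block system:
  [ Q   A^T ] [ x     ]   [-c ]
  [ A    0  ] [ lambda ] = [ b ]

Solving the linear system:
  x*      = (-1.1429, -1.1786, -0.6786)
  lambda* = (6.5714)
  f(x*)   = 23.1071

x* = (-1.1429, -1.1786, -0.6786), lambda* = (6.5714)


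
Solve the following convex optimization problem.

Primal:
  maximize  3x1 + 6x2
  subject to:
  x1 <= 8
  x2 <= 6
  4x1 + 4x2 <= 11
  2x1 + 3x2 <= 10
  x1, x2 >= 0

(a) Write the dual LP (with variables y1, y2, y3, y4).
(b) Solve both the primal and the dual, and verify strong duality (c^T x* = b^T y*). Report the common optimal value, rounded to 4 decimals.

The standard primal-dual pair for 'max c^T x s.t. A x <= b, x >= 0' is:
  Dual:  min b^T y  s.t.  A^T y >= c,  y >= 0.

So the dual LP is:
  minimize  8y1 + 6y2 + 11y3 + 10y4
  subject to:
    y1 + 4y3 + 2y4 >= 3
    y2 + 4y3 + 3y4 >= 6
    y1, y2, y3, y4 >= 0

Solving the primal: x* = (0, 2.75).
  primal value c^T x* = 16.5.
Solving the dual: y* = (0, 0, 1.5, 0).
  dual value b^T y* = 16.5.
Strong duality: c^T x* = b^T y*. Confirmed.

16.5


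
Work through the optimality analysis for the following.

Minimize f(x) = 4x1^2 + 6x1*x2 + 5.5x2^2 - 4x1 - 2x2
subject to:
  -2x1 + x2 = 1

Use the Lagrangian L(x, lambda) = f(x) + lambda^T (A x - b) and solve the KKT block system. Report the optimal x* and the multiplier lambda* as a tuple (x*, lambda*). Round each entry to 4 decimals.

Form the Lagrangian:
  L(x, lambda) = (1/2) x^T Q x + c^T x + lambda^T (A x - b)
Stationarity (grad_x L = 0): Q x + c + A^T lambda = 0.
Primal feasibility: A x = b.

This gives the KKT block system:
  [ Q   A^T ] [ x     ]   [-c ]
  [ A    0  ] [ lambda ] = [ b ]

Solving the linear system:
  x*      = (-0.2632, 0.4737)
  lambda* = (-1.6316)
  f(x*)   = 0.8684

x* = (-0.2632, 0.4737), lambda* = (-1.6316)


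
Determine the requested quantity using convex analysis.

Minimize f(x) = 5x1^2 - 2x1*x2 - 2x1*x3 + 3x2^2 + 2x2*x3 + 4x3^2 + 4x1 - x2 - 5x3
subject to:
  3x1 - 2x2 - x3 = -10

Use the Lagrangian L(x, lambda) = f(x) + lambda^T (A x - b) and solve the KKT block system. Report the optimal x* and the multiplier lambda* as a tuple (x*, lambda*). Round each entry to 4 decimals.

Form the Lagrangian:
  L(x, lambda) = (1/2) x^T Q x + c^T x + lambda^T (A x - b)
Stationarity (grad_x L = 0): Q x + c + A^T lambda = 0.
Primal feasibility: A x = b.

This gives the KKT block system:
  [ Q   A^T ] [ x     ]   [-c ]
  [ A    0  ] [ lambda ] = [ b ]

Solving the linear system:
  x*      = (-2.06, 1.62, 0.58)
  lambda* = (7)
  f(x*)   = 28.62

x* = (-2.06, 1.62, 0.58), lambda* = (7)


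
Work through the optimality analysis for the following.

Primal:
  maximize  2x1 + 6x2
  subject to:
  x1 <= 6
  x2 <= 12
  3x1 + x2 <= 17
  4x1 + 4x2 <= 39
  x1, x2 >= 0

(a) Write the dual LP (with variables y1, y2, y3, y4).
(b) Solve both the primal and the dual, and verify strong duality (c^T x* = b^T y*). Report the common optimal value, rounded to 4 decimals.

The standard primal-dual pair for 'max c^T x s.t. A x <= b, x >= 0' is:
  Dual:  min b^T y  s.t.  A^T y >= c,  y >= 0.

So the dual LP is:
  minimize  6y1 + 12y2 + 17y3 + 39y4
  subject to:
    y1 + 3y3 + 4y4 >= 2
    y2 + y3 + 4y4 >= 6
    y1, y2, y3, y4 >= 0

Solving the primal: x* = (0, 9.75).
  primal value c^T x* = 58.5.
Solving the dual: y* = (0, 0, 0, 1.5).
  dual value b^T y* = 58.5.
Strong duality: c^T x* = b^T y*. Confirmed.

58.5


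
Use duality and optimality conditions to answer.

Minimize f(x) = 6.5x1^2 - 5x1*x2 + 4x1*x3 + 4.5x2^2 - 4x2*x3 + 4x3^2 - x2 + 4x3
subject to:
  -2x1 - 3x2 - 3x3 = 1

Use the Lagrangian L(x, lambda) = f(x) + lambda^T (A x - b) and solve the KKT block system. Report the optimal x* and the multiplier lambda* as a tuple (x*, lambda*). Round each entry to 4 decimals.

Form the Lagrangian:
  L(x, lambda) = (1/2) x^T Q x + c^T x + lambda^T (A x - b)
Stationarity (grad_x L = 0): Q x + c + A^T lambda = 0.
Primal feasibility: A x = b.

This gives the KKT block system:
  [ Q   A^T ] [ x     ]   [-c ]
  [ A    0  ] [ lambda ] = [ b ]

Solving the linear system:
  x*      = (0.2023, 0.0481, -0.5163)
  lambda* = (0.1622)
  f(x*)   = -1.1377

x* = (0.2023, 0.0481, -0.5163), lambda* = (0.1622)
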